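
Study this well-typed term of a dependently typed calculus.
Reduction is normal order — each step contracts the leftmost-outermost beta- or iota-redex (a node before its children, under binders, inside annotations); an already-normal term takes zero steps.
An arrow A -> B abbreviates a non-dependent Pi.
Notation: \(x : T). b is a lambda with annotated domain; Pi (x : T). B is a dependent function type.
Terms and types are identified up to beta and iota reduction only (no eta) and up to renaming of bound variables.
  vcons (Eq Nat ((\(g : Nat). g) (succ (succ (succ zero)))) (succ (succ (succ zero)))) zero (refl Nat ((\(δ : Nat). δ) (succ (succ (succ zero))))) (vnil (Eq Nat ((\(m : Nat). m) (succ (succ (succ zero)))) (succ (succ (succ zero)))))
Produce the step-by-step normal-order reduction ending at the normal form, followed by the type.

reduction (normal order):
  vcons (Eq Nat ((\(g : Nat). g) (succ (succ (succ zero)))) (succ (succ (succ zero)))) zero (refl Nat ((\(δ : Nat). δ) (succ (succ (succ zero))))) (vnil (Eq Nat ((\(m : Nat). m) (succ (succ (succ zero)))) (succ (succ (succ zero)))))
  ~> vcons (Eq Nat (succ (succ (succ zero))) (succ (succ (succ zero)))) zero (refl Nat ((\(g : Nat). g) (succ (succ (succ zero))))) (vnil (Eq Nat ((\(δ : Nat). δ) (succ (succ (succ zero)))) (succ (succ (succ zero)))))
  ~> vcons (Eq Nat (succ (succ (succ zero))) (succ (succ (succ zero)))) zero (refl Nat (succ (succ (succ zero)))) (vnil (Eq Nat ((\(g : Nat). g) (succ (succ (succ zero)))) (succ (succ (succ zero)))))
  ~> vcons (Eq Nat (succ (succ (succ zero))) (succ (succ (succ zero)))) zero (refl Nat (succ (succ (succ zero)))) (vnil (Eq Nat (succ (succ (succ zero))) (succ (succ (succ zero)))))
the term's type:
  Vec (Eq Nat (succ (succ (succ zero))) (succ (succ (succ zero)))) (succ zero)


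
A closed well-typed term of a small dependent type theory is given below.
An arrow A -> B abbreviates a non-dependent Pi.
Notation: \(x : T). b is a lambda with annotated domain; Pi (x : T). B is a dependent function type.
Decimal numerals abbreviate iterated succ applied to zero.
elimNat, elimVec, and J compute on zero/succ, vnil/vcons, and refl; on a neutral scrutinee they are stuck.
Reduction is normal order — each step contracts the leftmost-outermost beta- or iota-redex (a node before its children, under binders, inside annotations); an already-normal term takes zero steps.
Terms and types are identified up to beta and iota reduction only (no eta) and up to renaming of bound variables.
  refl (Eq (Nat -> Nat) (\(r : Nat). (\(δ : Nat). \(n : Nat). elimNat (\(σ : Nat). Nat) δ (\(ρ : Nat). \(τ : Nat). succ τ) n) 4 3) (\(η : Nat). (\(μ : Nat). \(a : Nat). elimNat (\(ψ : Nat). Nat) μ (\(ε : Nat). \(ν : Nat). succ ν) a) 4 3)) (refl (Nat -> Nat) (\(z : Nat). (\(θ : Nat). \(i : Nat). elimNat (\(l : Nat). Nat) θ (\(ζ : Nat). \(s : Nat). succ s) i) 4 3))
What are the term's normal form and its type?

resulting normal form:
  refl (Eq (Nat -> Nat) (\(r : Nat). 7) (\(δ : Nat). 7)) (refl (Nat -> Nat) (\(n : Nat). 7))
inferred type:
  Eq (Eq (Nat -> Nat) (\(r : Nat). 7) (\(δ : Nat). 7)) (refl (Nat -> Nat) (\(n : Nat). 7)) (refl (Nat -> Nat) (\(σ : Nat). 7))


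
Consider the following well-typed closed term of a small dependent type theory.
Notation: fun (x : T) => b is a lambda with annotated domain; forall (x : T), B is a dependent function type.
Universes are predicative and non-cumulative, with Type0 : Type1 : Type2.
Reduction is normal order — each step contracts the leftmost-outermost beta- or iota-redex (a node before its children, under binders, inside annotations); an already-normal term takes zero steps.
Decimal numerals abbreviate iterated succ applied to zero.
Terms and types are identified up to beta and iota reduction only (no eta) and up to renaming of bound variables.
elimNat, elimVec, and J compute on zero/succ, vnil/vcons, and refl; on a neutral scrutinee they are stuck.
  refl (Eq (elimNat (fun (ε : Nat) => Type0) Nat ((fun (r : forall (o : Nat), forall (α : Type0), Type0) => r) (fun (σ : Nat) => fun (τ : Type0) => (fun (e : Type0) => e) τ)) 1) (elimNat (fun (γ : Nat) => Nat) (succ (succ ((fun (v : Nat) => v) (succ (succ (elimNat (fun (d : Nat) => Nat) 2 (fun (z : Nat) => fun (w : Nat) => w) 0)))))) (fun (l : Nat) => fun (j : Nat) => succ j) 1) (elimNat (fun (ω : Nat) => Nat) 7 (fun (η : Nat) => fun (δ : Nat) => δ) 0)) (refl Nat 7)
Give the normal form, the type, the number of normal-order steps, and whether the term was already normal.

normal form:
  refl (Eq Nat 7 7) (refl Nat 7)
inferred type:
  Eq (Eq Nat 7 7) (refl Nat 7) (refl Nat 7)
normal-order step count: 13
started in normal form: no
first contracted redex: an elimNat iota-redex


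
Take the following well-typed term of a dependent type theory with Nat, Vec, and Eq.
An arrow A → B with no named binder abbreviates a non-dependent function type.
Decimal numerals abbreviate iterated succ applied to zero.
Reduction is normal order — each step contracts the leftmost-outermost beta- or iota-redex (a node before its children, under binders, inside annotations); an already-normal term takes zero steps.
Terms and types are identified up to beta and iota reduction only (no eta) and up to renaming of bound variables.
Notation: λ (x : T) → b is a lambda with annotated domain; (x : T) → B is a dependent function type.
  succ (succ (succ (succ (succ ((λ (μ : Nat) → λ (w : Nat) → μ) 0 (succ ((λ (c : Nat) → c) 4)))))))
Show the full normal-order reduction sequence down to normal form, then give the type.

normal-order reduction:
  succ (succ (succ (succ (succ ((λ (μ : Nat) → λ (w : Nat) → μ) 0 (succ ((λ (c : Nat) → c) 4)))))))
  ~> succ (succ (succ (succ (succ ((λ (μ : Nat) → 0) (succ ((λ (w : Nat) → w) 4)))))))
  ~> 5
the term's type:
  Nat


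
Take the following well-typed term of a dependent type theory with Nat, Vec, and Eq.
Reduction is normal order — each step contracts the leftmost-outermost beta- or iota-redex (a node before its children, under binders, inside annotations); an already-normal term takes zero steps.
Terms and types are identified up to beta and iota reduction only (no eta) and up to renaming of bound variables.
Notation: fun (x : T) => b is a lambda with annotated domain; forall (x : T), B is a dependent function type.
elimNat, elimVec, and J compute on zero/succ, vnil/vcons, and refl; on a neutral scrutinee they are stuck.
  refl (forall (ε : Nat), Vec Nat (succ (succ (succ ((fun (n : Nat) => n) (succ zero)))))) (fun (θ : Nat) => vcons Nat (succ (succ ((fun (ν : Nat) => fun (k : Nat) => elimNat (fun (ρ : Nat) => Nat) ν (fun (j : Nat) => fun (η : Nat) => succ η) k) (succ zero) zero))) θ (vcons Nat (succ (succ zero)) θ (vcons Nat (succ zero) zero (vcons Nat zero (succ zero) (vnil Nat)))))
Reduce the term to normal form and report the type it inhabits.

resulting normal form:
  refl (forall (ε : Nat), Vec Nat (succ (succ (succ (succ zero))))) (fun (n : Nat) => vcons Nat (succ (succ (succ zero))) n (vcons Nat (succ (succ zero)) n (vcons Nat (succ zero) zero (vcons Nat zero (succ zero) (vnil Nat)))))
type:
  Eq (forall (ε : Nat), Vec Nat (succ (succ (succ (succ zero))))) (fun (n : Nat) => vcons Nat (succ (succ (succ zero))) n (vcons Nat (succ (succ zero)) n (vcons Nat (succ zero) zero (vcons Nat zero (succ zero) (vnil Nat))))) (fun (θ : Nat) => vcons Nat (succ (succ (succ zero))) θ (vcons Nat (succ (succ zero)) θ (vcons Nat (succ zero) zero (vcons Nat zero (succ zero) (vnil Nat)))))


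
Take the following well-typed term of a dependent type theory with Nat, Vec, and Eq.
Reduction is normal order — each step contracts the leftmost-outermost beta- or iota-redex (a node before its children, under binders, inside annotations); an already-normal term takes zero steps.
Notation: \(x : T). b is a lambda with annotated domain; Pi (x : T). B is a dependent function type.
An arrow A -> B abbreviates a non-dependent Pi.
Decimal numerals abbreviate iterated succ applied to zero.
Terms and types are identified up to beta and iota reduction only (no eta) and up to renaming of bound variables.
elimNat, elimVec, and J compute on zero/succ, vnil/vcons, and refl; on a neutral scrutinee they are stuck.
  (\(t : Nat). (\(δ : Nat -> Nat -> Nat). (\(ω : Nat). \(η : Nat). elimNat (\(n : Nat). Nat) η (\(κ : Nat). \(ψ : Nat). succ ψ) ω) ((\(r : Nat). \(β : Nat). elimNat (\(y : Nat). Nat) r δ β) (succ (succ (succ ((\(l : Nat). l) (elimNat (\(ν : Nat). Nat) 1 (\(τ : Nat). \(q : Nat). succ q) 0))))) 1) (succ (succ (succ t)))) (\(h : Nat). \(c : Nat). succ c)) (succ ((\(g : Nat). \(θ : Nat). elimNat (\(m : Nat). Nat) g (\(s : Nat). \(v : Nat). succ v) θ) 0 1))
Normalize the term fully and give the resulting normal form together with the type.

resulting normal form:
  10
the term's type:
  Nat


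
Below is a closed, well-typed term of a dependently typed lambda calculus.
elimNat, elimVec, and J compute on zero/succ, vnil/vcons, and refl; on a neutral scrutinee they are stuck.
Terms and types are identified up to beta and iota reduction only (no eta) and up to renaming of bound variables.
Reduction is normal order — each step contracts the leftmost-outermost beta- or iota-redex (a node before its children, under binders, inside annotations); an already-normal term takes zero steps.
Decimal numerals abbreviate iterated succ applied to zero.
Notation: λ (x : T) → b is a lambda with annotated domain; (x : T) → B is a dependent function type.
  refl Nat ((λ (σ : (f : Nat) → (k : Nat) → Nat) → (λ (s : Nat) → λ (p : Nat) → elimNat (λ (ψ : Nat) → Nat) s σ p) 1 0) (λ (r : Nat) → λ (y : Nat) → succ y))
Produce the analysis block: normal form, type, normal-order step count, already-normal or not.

resulting normal form:
  refl Nat 1
the term's type:
  Eq Nat 1 1
steps to reach normal form (normal order): 4
term was already normal: no
first redex: a beta-redex


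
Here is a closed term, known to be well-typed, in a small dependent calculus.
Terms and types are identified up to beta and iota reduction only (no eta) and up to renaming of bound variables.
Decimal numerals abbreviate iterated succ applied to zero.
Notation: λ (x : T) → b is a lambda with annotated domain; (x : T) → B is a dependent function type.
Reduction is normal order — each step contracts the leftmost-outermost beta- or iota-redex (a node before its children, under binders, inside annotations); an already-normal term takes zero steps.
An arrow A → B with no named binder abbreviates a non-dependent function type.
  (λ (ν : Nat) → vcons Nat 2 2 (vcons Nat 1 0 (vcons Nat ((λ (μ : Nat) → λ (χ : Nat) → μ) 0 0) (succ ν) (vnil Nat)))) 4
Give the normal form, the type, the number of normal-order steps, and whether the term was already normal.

resulting normal form:
  vcons Nat 2 2 (vcons Nat 1 0 (vcons Nat 0 5 (vnil Nat)))
inferred type:
  Vec Nat 3
steps to reach normal form (normal order): 3
already normal: no
first contracted redex: a beta-redex


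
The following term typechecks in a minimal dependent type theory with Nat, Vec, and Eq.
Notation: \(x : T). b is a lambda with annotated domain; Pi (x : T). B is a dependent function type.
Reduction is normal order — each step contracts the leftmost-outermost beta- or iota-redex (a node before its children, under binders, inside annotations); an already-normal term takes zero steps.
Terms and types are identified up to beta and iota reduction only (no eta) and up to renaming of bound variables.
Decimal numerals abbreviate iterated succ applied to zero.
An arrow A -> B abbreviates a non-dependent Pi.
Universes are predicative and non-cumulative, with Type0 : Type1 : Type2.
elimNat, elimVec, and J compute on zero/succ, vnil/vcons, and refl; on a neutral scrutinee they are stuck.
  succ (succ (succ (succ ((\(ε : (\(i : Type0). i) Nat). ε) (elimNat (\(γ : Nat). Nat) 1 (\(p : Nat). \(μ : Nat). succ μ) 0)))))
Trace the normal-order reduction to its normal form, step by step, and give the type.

reduction (normal order):
  succ (succ (succ (succ ((\(ε : (\(i : Type0). i) Nat). ε) (elimNat (\(γ : Nat). Nat) 1 (\(p : Nat). \(μ : Nat). succ μ) 0)))))
  ~> succ (succ (succ (succ (elimNat (\(ε : Nat). Nat) 1 (\(i : Nat). \(γ : Nat). succ γ) 0))))
  ~> 5
type:
  Nat


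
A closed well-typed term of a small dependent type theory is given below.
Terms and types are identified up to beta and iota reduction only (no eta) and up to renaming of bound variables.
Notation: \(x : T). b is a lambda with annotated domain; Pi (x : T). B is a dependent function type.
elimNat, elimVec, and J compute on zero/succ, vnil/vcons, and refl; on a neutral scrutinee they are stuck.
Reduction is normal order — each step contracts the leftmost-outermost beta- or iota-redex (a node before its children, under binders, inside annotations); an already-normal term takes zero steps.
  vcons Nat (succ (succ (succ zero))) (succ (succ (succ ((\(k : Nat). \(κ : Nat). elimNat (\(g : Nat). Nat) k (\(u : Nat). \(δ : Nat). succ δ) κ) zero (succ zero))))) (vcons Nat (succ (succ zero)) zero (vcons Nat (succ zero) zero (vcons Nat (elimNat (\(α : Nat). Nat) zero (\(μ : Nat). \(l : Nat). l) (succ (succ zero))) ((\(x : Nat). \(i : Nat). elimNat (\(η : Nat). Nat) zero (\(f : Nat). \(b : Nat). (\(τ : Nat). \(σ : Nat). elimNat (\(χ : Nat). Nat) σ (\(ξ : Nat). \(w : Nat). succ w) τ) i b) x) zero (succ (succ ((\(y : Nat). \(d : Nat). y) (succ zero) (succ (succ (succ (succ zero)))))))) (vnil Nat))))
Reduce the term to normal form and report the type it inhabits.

reduced normal form:
  vcons Nat (succ (succ (succ zero))) (succ (succ (succ (succ zero)))) (vcons Nat (succ (succ zero)) zero (vcons Nat (succ zero) zero (vcons Nat zero zero (vnil Nat))))
the term's type:
  Vec Nat (succ (succ (succ (succ zero))))


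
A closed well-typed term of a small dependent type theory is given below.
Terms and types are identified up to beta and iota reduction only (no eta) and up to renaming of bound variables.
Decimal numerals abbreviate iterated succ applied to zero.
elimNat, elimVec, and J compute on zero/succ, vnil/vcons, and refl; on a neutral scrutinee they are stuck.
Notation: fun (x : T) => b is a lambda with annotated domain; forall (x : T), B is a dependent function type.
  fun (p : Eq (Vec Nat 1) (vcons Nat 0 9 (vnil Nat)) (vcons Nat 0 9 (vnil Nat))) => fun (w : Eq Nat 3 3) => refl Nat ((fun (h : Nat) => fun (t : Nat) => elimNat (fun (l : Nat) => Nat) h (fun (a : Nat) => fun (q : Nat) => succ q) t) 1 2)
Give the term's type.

inferred type:
  forall (p : Eq (Vec Nat 1) (vcons Nat 0 9 (vnil Nat)) (vcons Nat 0 9 (vnil Nat))), forall (w : Eq Nat 3 3), Eq Nat 3 3


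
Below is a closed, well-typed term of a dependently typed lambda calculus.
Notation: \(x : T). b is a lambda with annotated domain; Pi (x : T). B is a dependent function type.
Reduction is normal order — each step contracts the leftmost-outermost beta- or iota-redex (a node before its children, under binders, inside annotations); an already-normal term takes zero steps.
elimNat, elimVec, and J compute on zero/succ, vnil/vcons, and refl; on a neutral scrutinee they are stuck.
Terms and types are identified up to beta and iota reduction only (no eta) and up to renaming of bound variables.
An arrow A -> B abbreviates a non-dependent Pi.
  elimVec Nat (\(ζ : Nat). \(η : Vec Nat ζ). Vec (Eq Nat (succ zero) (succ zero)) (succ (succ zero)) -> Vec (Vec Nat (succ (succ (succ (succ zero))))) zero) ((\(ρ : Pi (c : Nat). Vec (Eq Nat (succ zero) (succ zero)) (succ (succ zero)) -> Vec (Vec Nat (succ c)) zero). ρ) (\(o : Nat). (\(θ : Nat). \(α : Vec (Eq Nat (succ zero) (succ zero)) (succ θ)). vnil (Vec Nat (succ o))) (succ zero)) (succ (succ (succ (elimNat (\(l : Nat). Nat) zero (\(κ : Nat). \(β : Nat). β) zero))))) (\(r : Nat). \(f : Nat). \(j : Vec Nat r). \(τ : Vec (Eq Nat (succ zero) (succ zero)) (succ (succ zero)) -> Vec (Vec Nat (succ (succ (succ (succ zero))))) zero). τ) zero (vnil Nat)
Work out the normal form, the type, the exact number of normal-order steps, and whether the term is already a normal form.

normal form:
  \(ζ : Vec (Eq Nat (succ zero) (succ zero)) (succ (succ zero))). vnil (Vec Nat (succ (succ (succ (succ zero)))))
type:
  Vec (Eq Nat (succ zero) (succ zero)) (succ (succ zero)) -> Vec (Vec Nat (succ (succ (succ (succ zero))))) zero
normal-order step count: 5
already normal: no
first contracted redex: an elimVec iota-redex


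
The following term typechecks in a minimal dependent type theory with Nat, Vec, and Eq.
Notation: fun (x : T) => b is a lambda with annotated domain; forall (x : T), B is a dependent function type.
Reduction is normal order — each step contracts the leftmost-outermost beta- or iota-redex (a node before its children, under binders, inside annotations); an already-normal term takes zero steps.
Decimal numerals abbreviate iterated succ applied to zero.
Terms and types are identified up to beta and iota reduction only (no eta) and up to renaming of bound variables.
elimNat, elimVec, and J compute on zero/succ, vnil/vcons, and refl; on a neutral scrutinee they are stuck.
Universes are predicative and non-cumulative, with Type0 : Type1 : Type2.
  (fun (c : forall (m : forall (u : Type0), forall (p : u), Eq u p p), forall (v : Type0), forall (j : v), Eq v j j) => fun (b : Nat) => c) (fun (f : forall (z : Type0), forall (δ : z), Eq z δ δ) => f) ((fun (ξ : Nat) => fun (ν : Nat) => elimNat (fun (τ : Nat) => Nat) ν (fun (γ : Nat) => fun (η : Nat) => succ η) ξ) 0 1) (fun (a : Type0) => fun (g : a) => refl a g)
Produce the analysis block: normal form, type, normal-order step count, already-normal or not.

reduced normal form:
  fun (c : Type0) => fun (m : c) => refl c m
type:
  forall (c : Type0), forall (m : c), Eq c m m
reduction steps (normal order): 3
started in normal form: no
first redex: a beta-redex


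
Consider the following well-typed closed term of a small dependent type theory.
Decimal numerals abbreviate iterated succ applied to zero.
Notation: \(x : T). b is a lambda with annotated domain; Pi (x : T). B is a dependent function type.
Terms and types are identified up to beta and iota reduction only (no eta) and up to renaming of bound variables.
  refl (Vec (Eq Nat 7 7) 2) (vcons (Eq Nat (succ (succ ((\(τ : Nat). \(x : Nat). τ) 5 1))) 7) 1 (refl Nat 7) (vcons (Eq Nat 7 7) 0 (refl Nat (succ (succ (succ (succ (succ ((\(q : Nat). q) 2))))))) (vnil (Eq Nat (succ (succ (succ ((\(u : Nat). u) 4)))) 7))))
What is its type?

inferred type:
  Eq (Vec (Eq Nat 7 7) 2) (vcons (Eq Nat 7 7) 1 (refl Nat 7) (vcons (Eq Nat 7 7) 0 (refl Nat 7) (vnil (Eq Nat 7 7)))) (vcons (Eq Nat 7 7) 1 (refl Nat 7) (vcons (Eq Nat 7 7) 0 (refl Nat 7) (vnil (Eq Nat 7 7))))


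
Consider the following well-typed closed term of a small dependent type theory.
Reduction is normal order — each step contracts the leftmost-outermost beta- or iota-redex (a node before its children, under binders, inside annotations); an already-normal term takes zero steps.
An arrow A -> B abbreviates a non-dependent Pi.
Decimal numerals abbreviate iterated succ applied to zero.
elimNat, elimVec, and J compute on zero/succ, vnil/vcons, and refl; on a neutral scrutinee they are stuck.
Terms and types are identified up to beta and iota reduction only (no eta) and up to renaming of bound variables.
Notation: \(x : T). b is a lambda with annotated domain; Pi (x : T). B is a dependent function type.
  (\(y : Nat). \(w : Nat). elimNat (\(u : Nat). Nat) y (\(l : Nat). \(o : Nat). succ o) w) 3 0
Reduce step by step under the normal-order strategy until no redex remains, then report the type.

normal-order reduction:
  (\(y : Nat). \(w : Nat). elimNat (\(u : Nat). Nat) y (\(l : Nat). \(o : Nat). succ o) w) 3 0
  ~> (\(y : Nat). elimNat (\(w : Nat). Nat) 3 (\(u : Nat). \(l : Nat). succ l) y) 0
  ~> elimNat (\(y : Nat). Nat) 3 (\(w : Nat). \(u : Nat). succ u) 0
  ~> 3
type:
  Nat


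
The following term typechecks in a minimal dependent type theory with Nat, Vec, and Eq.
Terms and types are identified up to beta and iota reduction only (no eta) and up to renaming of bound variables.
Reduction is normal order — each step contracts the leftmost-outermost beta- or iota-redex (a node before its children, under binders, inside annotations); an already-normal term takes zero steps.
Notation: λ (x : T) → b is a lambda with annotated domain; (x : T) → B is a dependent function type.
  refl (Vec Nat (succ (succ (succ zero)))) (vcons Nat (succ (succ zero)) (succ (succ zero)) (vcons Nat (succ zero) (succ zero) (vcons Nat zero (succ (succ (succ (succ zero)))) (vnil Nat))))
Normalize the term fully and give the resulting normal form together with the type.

reduced normal form:
  refl (Vec Nat (succ (succ (succ zero)))) (vcons Nat (succ (succ zero)) (succ (succ zero)) (vcons Nat (succ zero) (succ zero) (vcons Nat zero (succ (succ (succ (succ zero)))) (vnil Nat))))
the term's type:
  Eq (Vec Nat (succ (succ (succ zero)))) (vcons Nat (succ (succ zero)) (succ (succ zero)) (vcons Nat (succ zero) (succ zero) (vcons Nat zero (succ (succ (succ (succ zero)))) (vnil Nat)))) (vcons Nat (succ (succ zero)) (succ (succ zero)) (vcons Nat (succ zero) (succ zero) (vcons Nat zero (succ (succ (succ (succ zero)))) (vnil Nat))))
observation: no redex remains anywhere in the term; it is its own normal form.


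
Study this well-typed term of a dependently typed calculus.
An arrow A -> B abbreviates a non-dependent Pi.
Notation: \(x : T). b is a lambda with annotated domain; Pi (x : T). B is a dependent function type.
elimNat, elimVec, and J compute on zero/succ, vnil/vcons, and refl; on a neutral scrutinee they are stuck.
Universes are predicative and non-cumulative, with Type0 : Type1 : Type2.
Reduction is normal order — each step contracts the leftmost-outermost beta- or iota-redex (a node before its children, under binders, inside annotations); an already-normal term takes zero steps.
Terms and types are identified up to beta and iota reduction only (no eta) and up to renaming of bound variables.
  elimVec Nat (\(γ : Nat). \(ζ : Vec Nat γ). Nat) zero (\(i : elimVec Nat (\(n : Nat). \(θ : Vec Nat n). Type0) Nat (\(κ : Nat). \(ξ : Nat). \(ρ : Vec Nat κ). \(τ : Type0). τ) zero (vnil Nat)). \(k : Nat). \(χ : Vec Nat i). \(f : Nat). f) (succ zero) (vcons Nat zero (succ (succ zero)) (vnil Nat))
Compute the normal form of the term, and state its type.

normal form:
  zero
type:
  Nat


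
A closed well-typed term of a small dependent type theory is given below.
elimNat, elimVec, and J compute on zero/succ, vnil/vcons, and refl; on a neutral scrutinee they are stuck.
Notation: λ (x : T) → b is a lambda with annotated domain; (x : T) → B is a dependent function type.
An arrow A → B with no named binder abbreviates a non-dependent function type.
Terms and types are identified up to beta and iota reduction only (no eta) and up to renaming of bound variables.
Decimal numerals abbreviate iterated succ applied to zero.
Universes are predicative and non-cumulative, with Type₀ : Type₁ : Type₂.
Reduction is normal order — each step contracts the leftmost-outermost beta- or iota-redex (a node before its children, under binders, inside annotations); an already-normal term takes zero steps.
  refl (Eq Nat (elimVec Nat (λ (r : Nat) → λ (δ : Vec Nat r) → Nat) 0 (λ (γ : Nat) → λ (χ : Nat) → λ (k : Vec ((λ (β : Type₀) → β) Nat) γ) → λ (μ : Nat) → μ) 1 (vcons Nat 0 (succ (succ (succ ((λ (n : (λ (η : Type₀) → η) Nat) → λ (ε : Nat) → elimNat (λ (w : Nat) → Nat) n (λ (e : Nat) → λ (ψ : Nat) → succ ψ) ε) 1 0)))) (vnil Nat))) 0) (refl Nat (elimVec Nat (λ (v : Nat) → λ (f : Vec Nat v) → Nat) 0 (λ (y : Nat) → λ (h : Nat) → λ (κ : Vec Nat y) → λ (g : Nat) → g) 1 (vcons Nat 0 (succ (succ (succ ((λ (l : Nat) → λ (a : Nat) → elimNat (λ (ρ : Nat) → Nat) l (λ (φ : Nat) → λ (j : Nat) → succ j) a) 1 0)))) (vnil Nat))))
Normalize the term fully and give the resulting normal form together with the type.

reduced normal form:
  refl (Eq Nat 0 0) (refl Nat 0)
inferred type:
  Eq (Eq Nat 0 0) (refl Nat 0) (refl Nat 0)


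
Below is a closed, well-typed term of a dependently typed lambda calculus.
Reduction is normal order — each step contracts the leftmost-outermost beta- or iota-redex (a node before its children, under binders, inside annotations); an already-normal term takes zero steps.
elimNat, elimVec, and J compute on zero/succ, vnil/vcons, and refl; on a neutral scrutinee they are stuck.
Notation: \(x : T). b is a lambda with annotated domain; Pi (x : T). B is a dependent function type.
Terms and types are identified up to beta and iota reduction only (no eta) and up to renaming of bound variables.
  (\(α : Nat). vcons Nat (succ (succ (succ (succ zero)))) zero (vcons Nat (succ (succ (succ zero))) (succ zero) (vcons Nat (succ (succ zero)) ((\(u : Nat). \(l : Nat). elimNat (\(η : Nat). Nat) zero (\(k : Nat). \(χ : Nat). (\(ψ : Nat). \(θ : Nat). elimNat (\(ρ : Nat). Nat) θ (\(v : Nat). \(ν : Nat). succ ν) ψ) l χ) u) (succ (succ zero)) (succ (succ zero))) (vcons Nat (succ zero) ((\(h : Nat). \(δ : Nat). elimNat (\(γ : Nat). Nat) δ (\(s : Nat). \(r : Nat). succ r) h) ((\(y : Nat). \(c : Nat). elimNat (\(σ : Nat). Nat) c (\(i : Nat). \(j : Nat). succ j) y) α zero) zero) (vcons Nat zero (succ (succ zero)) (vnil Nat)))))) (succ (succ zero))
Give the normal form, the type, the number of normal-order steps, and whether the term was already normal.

resulting normal form:
  vcons Nat (succ (succ (succ (succ zero)))) zero (vcons Nat (succ (succ (succ zero))) (succ zero) (vcons Nat (succ (succ zero)) (succ (succ (succ (succ zero)))) (vcons Nat (succ zero) (succ (succ zero)) (vcons Nat zero (succ (succ zero)) (vnil Nat)))))
the term's type:
  Vec Nat (succ (succ (succ (succ (succ zero)))))
normal-order step count: 46
started in normal form: no
first contracted redex: a beta-redex


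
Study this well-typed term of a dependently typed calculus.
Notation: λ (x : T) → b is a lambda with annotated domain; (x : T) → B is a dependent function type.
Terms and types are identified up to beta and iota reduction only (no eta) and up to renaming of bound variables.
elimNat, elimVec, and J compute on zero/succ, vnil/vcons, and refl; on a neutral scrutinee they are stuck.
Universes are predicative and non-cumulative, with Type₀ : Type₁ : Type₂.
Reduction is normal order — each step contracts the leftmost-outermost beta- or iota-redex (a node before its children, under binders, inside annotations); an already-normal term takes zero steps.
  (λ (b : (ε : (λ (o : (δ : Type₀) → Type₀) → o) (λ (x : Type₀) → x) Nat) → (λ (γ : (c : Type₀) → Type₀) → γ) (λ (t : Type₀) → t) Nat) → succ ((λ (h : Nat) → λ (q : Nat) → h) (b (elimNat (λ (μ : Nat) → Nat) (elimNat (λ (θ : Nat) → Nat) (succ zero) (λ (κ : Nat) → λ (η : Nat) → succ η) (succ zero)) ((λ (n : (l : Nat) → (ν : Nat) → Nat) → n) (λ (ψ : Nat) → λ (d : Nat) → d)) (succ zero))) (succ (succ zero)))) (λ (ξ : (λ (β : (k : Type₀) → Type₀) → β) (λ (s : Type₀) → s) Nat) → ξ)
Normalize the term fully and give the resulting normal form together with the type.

normal form:
  succ (succ (succ zero))
inferred type:
  Nat


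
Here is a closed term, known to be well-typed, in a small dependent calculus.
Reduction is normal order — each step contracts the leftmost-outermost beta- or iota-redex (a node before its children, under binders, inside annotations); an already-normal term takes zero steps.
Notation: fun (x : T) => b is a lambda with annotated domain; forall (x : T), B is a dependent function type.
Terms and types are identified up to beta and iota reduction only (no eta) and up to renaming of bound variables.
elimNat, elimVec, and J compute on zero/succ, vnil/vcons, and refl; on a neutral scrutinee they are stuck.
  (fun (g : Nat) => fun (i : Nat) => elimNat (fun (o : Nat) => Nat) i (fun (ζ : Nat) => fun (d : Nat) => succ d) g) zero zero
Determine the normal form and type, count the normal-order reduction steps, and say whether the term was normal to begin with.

normal form:
  zero
the term's type:
  Nat
steps to reach normal form (normal order): 3
started in normal form: no
first redex: a beta-redex


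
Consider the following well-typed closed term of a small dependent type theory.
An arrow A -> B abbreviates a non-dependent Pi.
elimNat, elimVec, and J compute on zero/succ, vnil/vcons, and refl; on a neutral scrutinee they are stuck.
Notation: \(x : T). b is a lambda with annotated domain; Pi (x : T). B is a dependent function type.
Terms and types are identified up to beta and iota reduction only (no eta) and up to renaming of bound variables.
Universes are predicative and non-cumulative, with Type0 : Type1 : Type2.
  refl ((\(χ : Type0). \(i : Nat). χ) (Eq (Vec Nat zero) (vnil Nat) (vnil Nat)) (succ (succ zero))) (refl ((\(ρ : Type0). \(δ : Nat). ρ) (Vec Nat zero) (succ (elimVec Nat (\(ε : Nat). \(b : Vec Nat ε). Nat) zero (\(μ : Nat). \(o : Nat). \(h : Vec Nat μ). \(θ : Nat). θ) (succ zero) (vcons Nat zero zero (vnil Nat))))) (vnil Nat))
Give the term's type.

inferred type:
  Eq (Eq (Vec Nat zero) (vnil Nat) (vnil Nat)) (refl (Vec Nat zero) (vnil Nat)) (refl (Vec Nat zero) (vnil Nat))


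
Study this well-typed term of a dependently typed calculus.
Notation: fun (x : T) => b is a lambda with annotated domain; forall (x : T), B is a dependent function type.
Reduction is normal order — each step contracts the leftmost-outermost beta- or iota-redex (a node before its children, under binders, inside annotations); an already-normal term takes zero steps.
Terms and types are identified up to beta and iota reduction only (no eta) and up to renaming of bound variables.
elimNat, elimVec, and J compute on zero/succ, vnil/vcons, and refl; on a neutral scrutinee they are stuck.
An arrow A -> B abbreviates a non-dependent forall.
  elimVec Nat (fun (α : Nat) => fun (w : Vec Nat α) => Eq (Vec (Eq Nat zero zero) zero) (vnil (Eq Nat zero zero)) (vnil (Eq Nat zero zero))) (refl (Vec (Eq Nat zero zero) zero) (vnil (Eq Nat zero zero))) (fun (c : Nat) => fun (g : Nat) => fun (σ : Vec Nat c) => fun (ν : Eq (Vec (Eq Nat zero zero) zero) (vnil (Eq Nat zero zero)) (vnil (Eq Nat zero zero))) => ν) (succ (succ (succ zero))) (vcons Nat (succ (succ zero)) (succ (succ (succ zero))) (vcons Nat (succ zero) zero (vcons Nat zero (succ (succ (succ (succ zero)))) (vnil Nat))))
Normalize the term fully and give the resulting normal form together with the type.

reduced normal form:
  refl (Vec (Eq Nat zero zero) zero) (vnil (Eq Nat zero zero))
type:
  Eq (Vec (Eq Nat zero zero) zero) (vnil (Eq Nat zero zero)) (vnil (Eq Nat zero zero))
observation: reduction starts at an elimVec iota-redex, and 16 normal-order steps reach the normal form.


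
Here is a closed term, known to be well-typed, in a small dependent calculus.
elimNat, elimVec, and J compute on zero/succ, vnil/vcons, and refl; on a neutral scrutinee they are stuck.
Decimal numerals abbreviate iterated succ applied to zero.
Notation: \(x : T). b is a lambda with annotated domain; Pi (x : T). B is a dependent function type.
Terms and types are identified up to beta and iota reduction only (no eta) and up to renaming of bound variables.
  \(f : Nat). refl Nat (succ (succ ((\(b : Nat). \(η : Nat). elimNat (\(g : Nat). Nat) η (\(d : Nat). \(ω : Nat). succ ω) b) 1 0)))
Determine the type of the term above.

the term's type:
  Pi (f : Nat). Eq Nat 3 3


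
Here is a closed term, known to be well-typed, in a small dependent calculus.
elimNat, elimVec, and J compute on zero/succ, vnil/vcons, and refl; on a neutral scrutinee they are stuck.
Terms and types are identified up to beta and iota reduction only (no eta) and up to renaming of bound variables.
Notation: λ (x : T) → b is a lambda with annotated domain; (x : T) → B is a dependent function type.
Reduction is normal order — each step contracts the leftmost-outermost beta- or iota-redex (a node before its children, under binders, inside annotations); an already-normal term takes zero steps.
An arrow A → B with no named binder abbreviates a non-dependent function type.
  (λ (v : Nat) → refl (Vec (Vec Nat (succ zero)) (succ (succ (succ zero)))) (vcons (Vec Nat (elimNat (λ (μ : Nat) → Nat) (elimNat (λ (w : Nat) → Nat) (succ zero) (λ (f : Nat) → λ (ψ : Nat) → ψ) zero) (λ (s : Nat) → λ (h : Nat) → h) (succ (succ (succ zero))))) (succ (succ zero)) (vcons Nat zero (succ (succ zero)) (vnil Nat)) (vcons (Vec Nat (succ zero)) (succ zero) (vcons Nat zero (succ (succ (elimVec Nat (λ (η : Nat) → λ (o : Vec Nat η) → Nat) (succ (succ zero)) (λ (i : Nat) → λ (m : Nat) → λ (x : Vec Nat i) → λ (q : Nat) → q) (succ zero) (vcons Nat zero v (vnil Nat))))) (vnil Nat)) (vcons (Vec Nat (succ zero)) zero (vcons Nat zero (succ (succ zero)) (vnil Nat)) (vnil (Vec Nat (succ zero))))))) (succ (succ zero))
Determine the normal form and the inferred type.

normal form:
  refl (Vec (Vec Nat (succ zero)) (succ (succ (succ zero)))) (vcons (Vec Nat (succ zero)) (succ (succ zero)) (vcons Nat zero (succ (succ zero)) (vnil Nat)) (vcons (Vec Nat (succ zero)) (succ zero) (vcons Nat zero (succ (succ (succ (succ zero)))) (vnil Nat)) (vcons (Vec Nat (succ zero)) zero (vcons Nat zero (succ (succ zero)) (vnil Nat)) (vnil (Vec Nat (succ zero))))))
type:
  Eq (Vec (Vec Nat (succ zero)) (succ (succ (succ zero)))) (vcons (Vec Nat (succ zero)) (succ (succ zero)) (vcons Nat zero (succ (succ zero)) (vnil Nat)) (vcons (Vec Nat (succ zero)) (succ zero) (vcons Nat zero (succ (succ (succ (succ zero)))) (vnil Nat)) (vcons (Vec Nat (succ zero)) zero (vcons Nat zero (succ (succ zero)) (vnil Nat)) (vnil (Vec Nat (succ zero)))))) (vcons (Vec Nat (succ zero)) (succ (succ zero)) (vcons Nat zero (succ (succ zero)) (vnil Nat)) (vcons (Vec Nat (succ zero)) (succ zero) (vcons Nat zero (succ (succ (succ (succ zero)))) (vnil Nat)) (vcons (Vec Nat (succ zero)) zero (vcons Nat zero (succ (succ zero)) (vnil Nat)) (vnil (Vec Nat (succ zero))))))


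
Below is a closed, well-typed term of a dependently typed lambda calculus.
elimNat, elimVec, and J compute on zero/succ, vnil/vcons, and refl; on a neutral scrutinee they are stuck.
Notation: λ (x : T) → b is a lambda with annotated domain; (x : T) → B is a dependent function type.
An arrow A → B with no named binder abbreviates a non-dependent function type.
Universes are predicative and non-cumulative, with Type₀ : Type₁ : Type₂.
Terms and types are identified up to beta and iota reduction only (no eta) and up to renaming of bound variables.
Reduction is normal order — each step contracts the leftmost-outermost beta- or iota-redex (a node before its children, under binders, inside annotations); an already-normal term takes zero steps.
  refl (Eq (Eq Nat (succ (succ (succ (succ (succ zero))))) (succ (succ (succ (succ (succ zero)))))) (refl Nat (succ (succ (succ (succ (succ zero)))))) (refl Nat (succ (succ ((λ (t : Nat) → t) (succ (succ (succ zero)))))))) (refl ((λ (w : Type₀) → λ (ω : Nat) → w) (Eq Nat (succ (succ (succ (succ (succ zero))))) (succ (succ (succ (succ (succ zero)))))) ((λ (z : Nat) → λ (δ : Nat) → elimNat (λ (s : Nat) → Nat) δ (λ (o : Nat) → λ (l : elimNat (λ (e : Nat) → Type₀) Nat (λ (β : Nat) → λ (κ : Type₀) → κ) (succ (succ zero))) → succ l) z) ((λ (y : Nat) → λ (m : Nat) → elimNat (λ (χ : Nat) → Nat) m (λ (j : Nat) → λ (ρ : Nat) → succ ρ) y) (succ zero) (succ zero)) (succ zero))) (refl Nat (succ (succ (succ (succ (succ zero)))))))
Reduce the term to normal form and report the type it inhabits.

resulting normal form:
  refl (Eq (Eq Nat (succ (succ (succ (succ (succ zero))))) (succ (succ (succ (succ (succ zero)))))) (refl Nat (succ (succ (succ (succ (succ zero)))))) (refl Nat (succ (succ (succ (succ (succ zero))))))) (refl (Eq Nat (succ (succ (succ (succ (succ zero))))) (succ (succ (succ (succ (succ zero)))))) (refl Nat (succ (succ (succ (succ (succ zero)))))))
the term's type:
  Eq (Eq (Eq Nat (succ (succ (succ (succ (succ zero))))) (succ (succ (succ (succ (succ zero)))))) (refl Nat (succ (succ (succ (succ (succ zero)))))) (refl Nat (succ (succ (succ (succ (succ zero))))))) (refl (Eq Nat (succ (succ (succ (succ (succ zero))))) (succ (succ (succ (succ (succ zero)))))) (refl Nat (succ (succ (succ (succ (succ zero))))))) (refl (Eq Nat (succ (succ (succ (succ (succ zero))))) (succ (succ (succ (succ (succ zero)))))) (refl Nat (succ (succ (succ (succ (succ zero)))))))
observation: the term reaches its normal form after 3 normal-order steps.


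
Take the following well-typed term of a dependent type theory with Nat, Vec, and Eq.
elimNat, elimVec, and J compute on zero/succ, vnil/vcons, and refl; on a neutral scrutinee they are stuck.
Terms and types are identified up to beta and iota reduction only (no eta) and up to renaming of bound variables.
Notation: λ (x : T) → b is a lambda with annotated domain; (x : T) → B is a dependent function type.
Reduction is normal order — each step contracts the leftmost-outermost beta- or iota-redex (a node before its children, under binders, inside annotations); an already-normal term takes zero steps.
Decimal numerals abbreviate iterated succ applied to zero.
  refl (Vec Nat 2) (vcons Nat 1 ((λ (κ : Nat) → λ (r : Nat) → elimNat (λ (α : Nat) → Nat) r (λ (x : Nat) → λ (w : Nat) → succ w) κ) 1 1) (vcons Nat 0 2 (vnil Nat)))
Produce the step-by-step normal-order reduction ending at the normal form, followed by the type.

normal-order reduction:
  refl (Vec Nat 2) (vcons Nat 1 ((λ (κ : Nat) → λ (r : Nat) → elimNat (λ (α : Nat) → Nat) r (λ (x : Nat) → λ (w : Nat) → succ w) κ) 1 1) (vcons Nat 0 2 (vnil Nat)))
  ~> refl (Vec Nat 2) (vcons Nat 1 ((λ (κ : Nat) → elimNat (λ (r : Nat) → Nat) κ (λ (α : Nat) → λ (x : Nat) → succ x) 1) 1) (vcons Nat 0 2 (vnil Nat)))
  ~> refl (Vec Nat 2) (vcons Nat 1 (elimNat (λ (κ : Nat) → Nat) 1 (λ (r : Nat) → λ (α : Nat) → succ α) 1) (vcons Nat 0 2 (vnil Nat)))
  ~> refl (Vec Nat 2) (vcons Nat 1 ((λ (κ : Nat) → λ (r : Nat) → succ r) 0 (elimNat (λ (α : Nat) → Nat) 1 (λ (x : Nat) → λ (w : Nat) → succ w) 0)) (vcons Nat 0 2 (vnil Nat)))
  ~> refl (Vec Nat 2) (vcons Nat 1 ((λ (κ : Nat) → succ κ) (elimNat (λ (r : Nat) → Nat) 1 (λ (α : Nat) → λ (x : Nat) → succ x) 0)) (vcons Nat 0 2 (vnil Nat)))
  ~> refl (Vec Nat 2) (vcons Nat 1 (succ (elimNat (λ (κ : Nat) → Nat) 1 (λ (r : Nat) → λ (α : Nat) → succ α) 0)) (vcons Nat 0 2 (vnil Nat)))
  ~> refl (Vec Nat 2) (vcons Nat 1 2 (vcons Nat 0 2 (vnil Nat)))
the term's type:
  Eq (Vec Nat 2) (vcons Nat 1 2 (vcons Nat 0 2 (vnil Nat))) (vcons Nat 1 2 (vcons Nat 0 2 (vnil Nat)))


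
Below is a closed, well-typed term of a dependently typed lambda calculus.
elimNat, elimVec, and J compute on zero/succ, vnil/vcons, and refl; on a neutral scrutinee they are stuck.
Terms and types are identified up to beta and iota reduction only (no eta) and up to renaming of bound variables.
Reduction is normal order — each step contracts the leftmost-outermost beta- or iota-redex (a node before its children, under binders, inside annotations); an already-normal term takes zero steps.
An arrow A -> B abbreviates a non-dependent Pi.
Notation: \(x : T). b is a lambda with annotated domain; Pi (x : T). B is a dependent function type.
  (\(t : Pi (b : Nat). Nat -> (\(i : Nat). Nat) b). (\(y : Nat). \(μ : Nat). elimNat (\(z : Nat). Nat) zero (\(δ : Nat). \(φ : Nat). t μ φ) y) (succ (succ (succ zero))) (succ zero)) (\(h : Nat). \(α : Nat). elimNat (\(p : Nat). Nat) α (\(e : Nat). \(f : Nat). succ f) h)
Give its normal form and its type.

normal form:
  succ (succ (succ zero))
type:
  Nat


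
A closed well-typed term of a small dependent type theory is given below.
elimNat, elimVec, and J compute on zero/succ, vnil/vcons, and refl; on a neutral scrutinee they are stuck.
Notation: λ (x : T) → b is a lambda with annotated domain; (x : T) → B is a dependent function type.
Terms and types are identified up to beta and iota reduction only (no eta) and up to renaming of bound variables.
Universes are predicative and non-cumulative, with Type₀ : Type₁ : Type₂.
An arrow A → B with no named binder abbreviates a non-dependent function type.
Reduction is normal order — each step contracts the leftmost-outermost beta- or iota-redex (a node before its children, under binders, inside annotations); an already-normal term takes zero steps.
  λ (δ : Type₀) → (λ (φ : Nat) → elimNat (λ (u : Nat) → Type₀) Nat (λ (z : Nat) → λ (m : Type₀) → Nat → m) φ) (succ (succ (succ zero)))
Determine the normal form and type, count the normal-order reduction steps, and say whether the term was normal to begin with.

normal form:
  λ (δ : Type₀) → Nat → Nat → Nat → Nat
inferred type:
  Type₀ → Type₀
reduction steps (normal order): 11
term was already normal: no
first contracted redex: a beta-redex
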